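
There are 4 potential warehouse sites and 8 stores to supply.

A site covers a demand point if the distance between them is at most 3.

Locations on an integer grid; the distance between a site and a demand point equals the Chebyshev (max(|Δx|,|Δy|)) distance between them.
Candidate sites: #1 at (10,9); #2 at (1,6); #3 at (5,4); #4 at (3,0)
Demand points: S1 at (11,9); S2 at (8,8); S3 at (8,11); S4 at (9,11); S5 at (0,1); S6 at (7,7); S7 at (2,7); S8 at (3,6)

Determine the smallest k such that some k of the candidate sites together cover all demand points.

Coverage sets (demand points within 3 of each site):
  #1: {S1, S2, S3, S4, S6}
  #2: {S7, S8}
  #3: {S6, S7, S8}
  #4: {S5}
No 2 sites suffice: every size-2 union leaves at least one demand point uncovered.
But {#1, #2, #4} covers everything, so the minimum is 3.

3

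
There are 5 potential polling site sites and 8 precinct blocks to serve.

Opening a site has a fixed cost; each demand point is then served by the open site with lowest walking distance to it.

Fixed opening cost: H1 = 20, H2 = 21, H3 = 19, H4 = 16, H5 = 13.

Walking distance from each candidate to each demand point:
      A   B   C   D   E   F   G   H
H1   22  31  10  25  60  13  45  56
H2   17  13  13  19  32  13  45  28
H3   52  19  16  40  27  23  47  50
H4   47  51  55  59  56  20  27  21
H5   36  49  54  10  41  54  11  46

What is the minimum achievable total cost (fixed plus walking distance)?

171

Open {H2, H5}: assign each demand point to its cheapest open site.
  A→H2 17, B→H2 13, C→H2 13, D→H5 10, E→H2 32, F→H2 13, G→H5 11, H→H2 28
  walking distance 137, fixed 34 → total 171.
Compare {H2, H4, H5}: walking distance 130 + fixed 50 = 180.
Compare {H2, H3, H5}: walking distance 132 + fixed 53 = 185.
Compare {H1, H2, H5}: walking distance 134 + fixed 54 = 188.
All other subsets cost ≥ 180. Minimum total cost: 171.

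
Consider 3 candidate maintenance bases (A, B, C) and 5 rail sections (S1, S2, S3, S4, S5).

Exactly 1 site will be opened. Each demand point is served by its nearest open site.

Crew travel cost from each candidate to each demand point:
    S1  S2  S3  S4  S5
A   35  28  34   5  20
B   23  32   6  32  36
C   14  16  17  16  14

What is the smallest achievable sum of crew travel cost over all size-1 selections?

Open {C}.
  S1→C 14, S2→C 16, S3→C 17, S4→C 16, S5→C 14  ⇒ total 77.
Compare {A}: total 122.
Compare {B}: total 129.

77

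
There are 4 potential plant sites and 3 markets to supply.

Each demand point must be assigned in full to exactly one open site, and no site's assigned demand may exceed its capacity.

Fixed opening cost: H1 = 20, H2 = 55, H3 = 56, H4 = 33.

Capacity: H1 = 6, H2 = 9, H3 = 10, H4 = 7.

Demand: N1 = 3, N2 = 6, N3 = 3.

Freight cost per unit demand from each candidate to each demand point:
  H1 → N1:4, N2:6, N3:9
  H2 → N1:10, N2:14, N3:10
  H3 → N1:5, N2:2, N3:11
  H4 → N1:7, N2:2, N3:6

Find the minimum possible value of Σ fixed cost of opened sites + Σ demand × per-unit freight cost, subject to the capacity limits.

Open {H1, H4}; cheapest assignment that respects the capacities:
  H1 (cap 6, load 6): N1, N3 — cost 3×4 + 3×9 = 39
  H4 (cap 7, load 6): N2 — cost 6×2 = 12
  Shipping 51, fixed 53 → total 104.
  Any other capacity-feasible assignment to {H1, H4} ships for at least 51.
Compare {H1, H3}: its best feasible assignment gives total 127.
Compare {H3, H4}: its best feasible assignment gives total 134.
Every other set of open sites that can feasibly serve all demand totals ≥ 127 even under its best assignment. Minimum: 104.

104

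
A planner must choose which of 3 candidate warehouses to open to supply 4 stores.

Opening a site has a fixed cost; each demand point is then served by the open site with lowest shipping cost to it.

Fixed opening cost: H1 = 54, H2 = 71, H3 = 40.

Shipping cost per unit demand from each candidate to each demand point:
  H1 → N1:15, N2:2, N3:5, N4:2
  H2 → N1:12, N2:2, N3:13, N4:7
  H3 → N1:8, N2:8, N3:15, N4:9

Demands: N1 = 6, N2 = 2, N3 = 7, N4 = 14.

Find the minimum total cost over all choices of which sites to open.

209

Open {H1, H3}: assign each demand point to its cheapest open site.
  N1→H3 6×8=48, N2→H1 2×2=4, N3→H1 7×5=35, N4→H1 14×2=28
  shipping cost 115, fixed 94 → total 209.
Compare {H1}: shipping cost 157 + fixed 54 = 211.
Compare {H1, H2}: shipping cost 139 + fixed 125 = 264.
Compare {H1, H2, H3}: shipping cost 115 + fixed 165 = 280.
All other subsets cost ≥ 211. Minimum total cost: 209.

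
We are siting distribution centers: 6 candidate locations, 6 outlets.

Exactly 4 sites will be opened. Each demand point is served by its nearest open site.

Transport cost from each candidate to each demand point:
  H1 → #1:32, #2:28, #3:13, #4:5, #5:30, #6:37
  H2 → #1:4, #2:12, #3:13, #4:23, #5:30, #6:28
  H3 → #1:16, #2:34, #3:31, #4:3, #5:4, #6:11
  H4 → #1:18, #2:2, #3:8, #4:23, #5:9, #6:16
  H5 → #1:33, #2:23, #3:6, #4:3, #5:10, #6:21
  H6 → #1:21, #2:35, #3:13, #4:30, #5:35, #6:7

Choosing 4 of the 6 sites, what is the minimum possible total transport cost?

Open {H2, H3, H4, H6}.
  #1→H2 4, #2→H4 2, #3→H4 8, #4→H3 3, #5→H3 4, #6→H6 7  ⇒ total 28.
Compare {H2, H3, H4, H5}: total 30.
Compare {H2, H4, H5, H6}: total 31.
No size-4 selection does better; minimum is 28.

28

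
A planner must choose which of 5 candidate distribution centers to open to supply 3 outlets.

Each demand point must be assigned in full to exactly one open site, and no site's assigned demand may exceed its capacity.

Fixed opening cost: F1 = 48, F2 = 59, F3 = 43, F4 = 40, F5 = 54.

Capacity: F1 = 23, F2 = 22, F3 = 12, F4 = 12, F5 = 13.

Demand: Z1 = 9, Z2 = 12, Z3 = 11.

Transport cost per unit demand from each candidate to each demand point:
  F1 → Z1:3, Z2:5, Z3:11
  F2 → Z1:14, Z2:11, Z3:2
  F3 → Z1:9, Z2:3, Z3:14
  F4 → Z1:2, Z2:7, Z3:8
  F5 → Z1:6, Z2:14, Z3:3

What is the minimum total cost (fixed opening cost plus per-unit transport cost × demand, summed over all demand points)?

Open {F1, F2}; cheapest assignment that respects the capacities:
  F1 (cap 23, load 21): Z1, Z2 — cost 9×3 + 12×5 = 87
  F2 (cap 22, load 11): Z3 — cost 11×2 = 22
  Shipping 109, fixed 107 → total 216.
  Any other capacity-feasible assignment to {F1, F2} ships for at least 109.
Compare {F2, F3, F4}: its best feasible assignment gives total 218.
Compare {F1, F5}: its best feasible assignment gives total 222.
Every other set of open sites that can feasibly serve all demand totals ≥ 218 even under its best assignment. Minimum: 216.

216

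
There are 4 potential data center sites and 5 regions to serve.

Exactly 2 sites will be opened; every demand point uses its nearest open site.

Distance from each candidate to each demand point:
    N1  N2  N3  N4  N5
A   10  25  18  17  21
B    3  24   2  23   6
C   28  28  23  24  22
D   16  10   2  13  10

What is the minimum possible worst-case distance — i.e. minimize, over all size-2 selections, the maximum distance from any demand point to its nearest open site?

Open {A, D}.
  Farthest demand point is N4 at distance 13 (to D); all others are ≤ 13.
With {B, D} the worst case is 13.
With {C, D} the worst case is 16.
No size-2 selection achieves below 13.

13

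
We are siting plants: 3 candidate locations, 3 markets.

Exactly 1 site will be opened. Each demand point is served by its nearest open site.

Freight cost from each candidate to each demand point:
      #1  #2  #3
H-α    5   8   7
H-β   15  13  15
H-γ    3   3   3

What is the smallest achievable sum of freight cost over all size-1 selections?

Open {H-γ}.
  #1→H-γ 3, #2→H-γ 3, #3→H-γ 3  ⇒ total 9.
Compare {H-α}: total 20.
Compare {H-β}: total 43.

9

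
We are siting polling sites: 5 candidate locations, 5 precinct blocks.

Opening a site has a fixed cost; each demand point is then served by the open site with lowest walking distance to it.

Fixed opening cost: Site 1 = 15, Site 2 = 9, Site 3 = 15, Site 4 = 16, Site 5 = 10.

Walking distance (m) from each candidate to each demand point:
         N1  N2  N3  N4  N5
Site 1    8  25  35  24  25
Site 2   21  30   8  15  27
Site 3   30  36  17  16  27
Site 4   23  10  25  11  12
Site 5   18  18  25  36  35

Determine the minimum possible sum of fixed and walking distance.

Open {Site 2, Site 4}: assign each demand point to its cheapest open site.
  N1→Site 2 21, N2→Site 4 10, N3→Site 2 8, N4→Site 4 11, N5→Site 4 12
  walking distance 62, fixed 25 → total 87.
Compare {Site 1, Site 2, Site 4}: walking distance 49 + fixed 40 = 89.
Compare {Site 2, Site 4, Site 5}: walking distance 59 + fixed 35 = 94.
Compare {Site 4}: walking distance 81 + fixed 16 = 97.
All other subsets cost ≥ 89. Minimum total cost: 87.

87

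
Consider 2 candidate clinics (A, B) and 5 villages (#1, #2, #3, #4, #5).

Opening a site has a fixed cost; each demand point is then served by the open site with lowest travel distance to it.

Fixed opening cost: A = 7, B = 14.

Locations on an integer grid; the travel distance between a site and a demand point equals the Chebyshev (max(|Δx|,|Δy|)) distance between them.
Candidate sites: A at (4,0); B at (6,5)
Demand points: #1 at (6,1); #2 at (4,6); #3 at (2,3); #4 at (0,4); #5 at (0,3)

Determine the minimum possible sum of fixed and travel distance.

26

Open {A}: assign each demand point to its cheapest open site.
  #1→A 2, #2→A 6, #3→A 3, #4→A 4, #5→A 4
  travel distance 19, fixed 7 → total 26.
Compare {B}: travel distance 22 + fixed 14 = 36.
Compare {A, B}: travel distance 15 + fixed 21 = 36.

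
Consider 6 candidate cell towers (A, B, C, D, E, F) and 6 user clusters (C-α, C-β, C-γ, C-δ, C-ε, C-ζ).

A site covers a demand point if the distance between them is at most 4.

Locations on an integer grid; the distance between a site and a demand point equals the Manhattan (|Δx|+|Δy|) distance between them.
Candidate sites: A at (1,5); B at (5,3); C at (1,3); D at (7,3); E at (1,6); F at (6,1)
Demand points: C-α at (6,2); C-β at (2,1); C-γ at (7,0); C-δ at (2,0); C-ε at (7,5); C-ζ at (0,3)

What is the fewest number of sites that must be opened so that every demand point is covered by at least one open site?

Coverage sets (demand points within 4 of each site):
  A: {C-ζ}
  B: {C-α, C-ε}
  C: {C-β, C-δ, C-ζ}
  D: {C-α, C-γ, C-ε}
  E: {C-ζ}
  F: {C-α, C-β, C-γ}
No single site covers all 6 demand points.
But {C, D} covers everything, so the minimum is 2.

2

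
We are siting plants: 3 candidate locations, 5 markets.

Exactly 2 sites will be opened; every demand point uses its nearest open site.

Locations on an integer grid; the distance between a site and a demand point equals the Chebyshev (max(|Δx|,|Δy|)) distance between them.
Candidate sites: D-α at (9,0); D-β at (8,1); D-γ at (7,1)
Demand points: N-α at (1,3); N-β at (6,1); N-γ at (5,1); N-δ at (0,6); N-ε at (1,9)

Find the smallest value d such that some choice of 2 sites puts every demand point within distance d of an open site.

8

Open {D-α, D-β}.
  Farthest demand point is N-δ at distance 8 (to D-β); all others are ≤ 8.
With {D-α, D-γ} the worst case is 8.
With {D-β, D-γ} the worst case is 8.
No size-2 selection achieves below 8.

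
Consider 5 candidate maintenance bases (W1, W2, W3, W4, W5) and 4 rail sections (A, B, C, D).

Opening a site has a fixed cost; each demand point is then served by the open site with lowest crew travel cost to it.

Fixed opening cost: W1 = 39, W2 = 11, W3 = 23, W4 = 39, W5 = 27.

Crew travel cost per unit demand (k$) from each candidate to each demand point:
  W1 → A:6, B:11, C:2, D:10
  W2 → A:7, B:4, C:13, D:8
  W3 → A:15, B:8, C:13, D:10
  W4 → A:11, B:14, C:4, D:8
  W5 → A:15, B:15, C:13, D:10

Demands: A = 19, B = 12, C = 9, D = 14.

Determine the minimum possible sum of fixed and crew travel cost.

Open {W1, W2}: assign each demand point to its cheapest open site.
  A→W1 19×6=114, B→W2 12×4=48, C→W1 9×2=18, D→W2 14×8=112
  crew travel cost 292, fixed 50 → total 342.
Compare {W1, W2, W3}: crew travel cost 292 + fixed 73 = 365.
Compare {W1, W2, W5}: crew travel cost 292 + fixed 77 = 369.
Compare {W2, W4}: crew travel cost 329 + fixed 50 = 379.
All other subsets cost ≥ 365. Minimum total cost: 342.

342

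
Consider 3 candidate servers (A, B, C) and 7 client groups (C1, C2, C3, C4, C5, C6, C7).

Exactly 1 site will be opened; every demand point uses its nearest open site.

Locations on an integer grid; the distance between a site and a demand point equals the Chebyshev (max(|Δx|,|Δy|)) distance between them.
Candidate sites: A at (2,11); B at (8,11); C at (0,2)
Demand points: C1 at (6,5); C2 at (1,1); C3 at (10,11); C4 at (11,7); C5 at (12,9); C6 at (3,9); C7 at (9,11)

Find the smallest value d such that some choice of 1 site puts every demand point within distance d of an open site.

Open {A}.
  Farthest demand point is C2 at distance 10 (to A); all others are ≤ 10.
With {B} the worst case is 10.
With {C} the worst case is 12.
No size-1 selection achieves below 10.

10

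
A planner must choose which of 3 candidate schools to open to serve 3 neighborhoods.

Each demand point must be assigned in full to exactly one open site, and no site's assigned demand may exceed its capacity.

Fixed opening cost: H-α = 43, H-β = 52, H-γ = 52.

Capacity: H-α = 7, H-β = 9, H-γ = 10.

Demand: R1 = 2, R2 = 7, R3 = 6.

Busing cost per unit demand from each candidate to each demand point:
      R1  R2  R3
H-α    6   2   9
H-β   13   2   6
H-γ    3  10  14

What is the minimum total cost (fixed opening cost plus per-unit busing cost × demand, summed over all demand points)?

Open {H-α, H-β}; cheapest assignment that respects the capacities:
  H-α (cap 7, load 7): R2 — cost 7×2 = 14
  H-β (cap 9, load 8): R1, R3 — cost 2×13 + 6×6 = 62
  Shipping 76, fixed 95 → total 171.
  Any other capacity-feasible assignment to {H-α, H-β} ships for at least 76.
Compare {H-α, H-γ}: its best feasible assignment gives total 199.
Compare {H-α, H-β, H-γ}: its best feasible assignment gives total 203.
Every other set of open sites that can feasibly serve all demand totals ≥ 199 even under its best assignment. Minimum: 171.

171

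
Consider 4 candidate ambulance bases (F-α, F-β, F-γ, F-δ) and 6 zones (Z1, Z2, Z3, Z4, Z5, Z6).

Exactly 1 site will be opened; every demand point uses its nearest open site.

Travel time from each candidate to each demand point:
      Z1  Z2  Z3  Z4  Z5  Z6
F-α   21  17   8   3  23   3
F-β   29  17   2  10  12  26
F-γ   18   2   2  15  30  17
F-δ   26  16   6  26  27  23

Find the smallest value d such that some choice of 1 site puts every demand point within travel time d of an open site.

Open {F-α}.
  Farthest demand point is Z5 at travel time 23 (to F-α); all others are ≤ 23.
With {F-δ} the worst case is 27.
With {F-β} the worst case is 29.
No size-1 selection achieves below 23.

23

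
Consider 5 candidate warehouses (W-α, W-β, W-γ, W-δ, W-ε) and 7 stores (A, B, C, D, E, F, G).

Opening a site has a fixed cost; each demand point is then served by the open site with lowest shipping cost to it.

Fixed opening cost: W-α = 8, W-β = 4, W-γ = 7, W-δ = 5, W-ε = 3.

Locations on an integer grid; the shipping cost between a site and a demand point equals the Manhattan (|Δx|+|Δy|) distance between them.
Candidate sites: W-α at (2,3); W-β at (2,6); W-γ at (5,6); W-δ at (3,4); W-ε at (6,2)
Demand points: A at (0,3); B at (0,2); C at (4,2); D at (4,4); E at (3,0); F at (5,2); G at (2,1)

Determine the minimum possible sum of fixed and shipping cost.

28

Open {W-α, W-ε}: assign each demand point to its cheapest open site.
  A→W-α 2, B→W-α 3, C→W-ε 2, D→W-α 3, E→W-α 4, F→W-ε 1, G→W-α 2
  shipping cost 17, fixed 11 → total 28.
Compare {W-α}: shipping cost 21 + fixed 8 = 29.
Compare {W-δ, W-ε}: shipping cost 21 + fixed 8 = 29.
Compare {W-δ}: shipping cost 25 + fixed 5 = 30.
All other subsets cost ≥ 29. Minimum total cost: 28.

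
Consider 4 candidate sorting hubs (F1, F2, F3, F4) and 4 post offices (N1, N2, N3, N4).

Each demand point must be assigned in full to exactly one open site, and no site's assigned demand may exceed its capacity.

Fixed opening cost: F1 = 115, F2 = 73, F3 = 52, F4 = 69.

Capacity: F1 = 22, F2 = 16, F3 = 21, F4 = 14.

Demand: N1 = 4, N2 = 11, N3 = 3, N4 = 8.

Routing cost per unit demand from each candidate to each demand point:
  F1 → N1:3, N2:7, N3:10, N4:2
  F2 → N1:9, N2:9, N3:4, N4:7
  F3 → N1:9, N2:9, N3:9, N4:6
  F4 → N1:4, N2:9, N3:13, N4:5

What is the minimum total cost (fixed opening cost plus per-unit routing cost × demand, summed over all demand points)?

303

Open {F3, F4}; cheapest assignment that respects the capacities:
  F3 (cap 21, load 14): N2, N3 — cost 11×9 + 3×9 = 126
  F4 (cap 14, load 12): N1, N4 — cost 4×4 + 8×5 = 56
  Shipping 182, fixed 121 → total 303.
  Any other capacity-feasible assignment to {F3, F4} ships for at least 182.
Compare {F2, F4}: its best feasible assignment gives total 309.
Compare {F2, F3}: its best feasible assignment gives total 320.
Every other set of open sites that can feasibly serve all demand totals ≥ 309 even under its best assignment. Minimum: 303.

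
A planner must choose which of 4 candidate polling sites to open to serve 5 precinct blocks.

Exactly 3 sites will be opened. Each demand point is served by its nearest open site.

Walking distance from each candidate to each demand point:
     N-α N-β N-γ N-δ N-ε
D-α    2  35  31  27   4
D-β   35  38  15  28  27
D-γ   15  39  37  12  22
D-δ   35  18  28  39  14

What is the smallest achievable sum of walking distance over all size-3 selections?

Open {D-α, D-γ, D-δ}.
  N-α→D-α 2, N-β→D-δ 18, N-γ→D-δ 28, N-δ→D-γ 12, N-ε→D-α 4  ⇒ total 64.
Compare {D-α, D-β, D-δ}: total 66.
Compare {D-α, D-β, D-γ}: total 68.
No size-3 selection does better; minimum is 64.

64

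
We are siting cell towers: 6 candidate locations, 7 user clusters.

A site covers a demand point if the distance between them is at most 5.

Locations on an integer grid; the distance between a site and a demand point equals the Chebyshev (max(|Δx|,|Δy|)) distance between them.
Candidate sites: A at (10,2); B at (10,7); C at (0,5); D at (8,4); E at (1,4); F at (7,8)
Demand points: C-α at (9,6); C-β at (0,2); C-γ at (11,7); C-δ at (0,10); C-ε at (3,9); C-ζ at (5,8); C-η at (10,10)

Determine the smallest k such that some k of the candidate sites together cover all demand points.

Coverage sets (demand points within 5 of each site):
  A: {C-α, C-γ}
  B: {C-α, C-γ, C-ζ, C-η}
  C: {C-β, C-δ, C-ε, C-ζ}
  D: {C-α, C-γ, C-ε, C-ζ}
  E: {C-β, C-ε, C-ζ}
  F: {C-α, C-γ, C-ε, C-ζ, C-η}
No single site covers all 7 demand points.
But {B, C} covers everything, so the minimum is 2.

2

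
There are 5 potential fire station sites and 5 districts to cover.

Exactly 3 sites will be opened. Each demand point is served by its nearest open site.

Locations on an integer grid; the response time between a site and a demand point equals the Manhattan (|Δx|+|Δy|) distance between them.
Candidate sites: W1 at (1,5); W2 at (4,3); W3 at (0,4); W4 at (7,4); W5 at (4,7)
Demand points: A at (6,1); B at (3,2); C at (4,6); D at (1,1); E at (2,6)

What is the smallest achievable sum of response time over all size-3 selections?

Open {W1, W2, W5}.
  A→W2 4, B→W2 2, C→W5 1, D→W1 4, E→W1 2  ⇒ total 13.
Compare {W2, W3, W5}: total 14.
Compare {W1, W2, W3}: total 15.
No size-3 selection does better; minimum is 13.

13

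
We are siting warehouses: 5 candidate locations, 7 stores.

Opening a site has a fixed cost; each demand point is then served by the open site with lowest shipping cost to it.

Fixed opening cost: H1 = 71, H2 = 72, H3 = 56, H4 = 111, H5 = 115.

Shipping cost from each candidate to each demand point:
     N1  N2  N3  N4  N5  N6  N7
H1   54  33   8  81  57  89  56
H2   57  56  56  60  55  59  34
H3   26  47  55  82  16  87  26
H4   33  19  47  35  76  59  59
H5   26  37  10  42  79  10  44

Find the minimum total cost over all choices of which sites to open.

Open {H3, H5}: assign each demand point to its cheapest open site.
  N1→H3 26, N2→H5 37, N3→H5 10, N4→H5 42, N5→H3 16, N6→H5 10, N7→H3 26
  shipping cost 167, fixed 171 → total 338.
Compare {H5}: shipping cost 248 + fixed 115 = 363.
Compare {H3}: shipping cost 339 + fixed 56 = 395.
Compare {H3, H4}: shipping cost 228 + fixed 167 = 395.
All other subsets cost ≥ 363. Minimum total cost: 338.

338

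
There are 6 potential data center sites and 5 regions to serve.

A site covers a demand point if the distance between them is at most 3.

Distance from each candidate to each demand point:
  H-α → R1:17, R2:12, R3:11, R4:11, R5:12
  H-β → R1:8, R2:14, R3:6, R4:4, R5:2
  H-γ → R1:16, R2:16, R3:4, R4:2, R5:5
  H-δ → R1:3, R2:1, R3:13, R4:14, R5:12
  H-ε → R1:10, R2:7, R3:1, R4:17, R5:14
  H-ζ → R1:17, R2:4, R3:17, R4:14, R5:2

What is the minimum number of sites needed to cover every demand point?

Coverage sets (demand points within 3 of each site):
  H-α: {}
  H-β: {R5}
  H-γ: {R4}
  H-δ: {R1, R2}
  H-ε: {R3}
  H-ζ: {R5}
No 3 sites suffice: every size-3 union leaves at least one demand point uncovered.
But {H-β, H-γ, H-δ, H-ε} covers everything, so the minimum is 4.

4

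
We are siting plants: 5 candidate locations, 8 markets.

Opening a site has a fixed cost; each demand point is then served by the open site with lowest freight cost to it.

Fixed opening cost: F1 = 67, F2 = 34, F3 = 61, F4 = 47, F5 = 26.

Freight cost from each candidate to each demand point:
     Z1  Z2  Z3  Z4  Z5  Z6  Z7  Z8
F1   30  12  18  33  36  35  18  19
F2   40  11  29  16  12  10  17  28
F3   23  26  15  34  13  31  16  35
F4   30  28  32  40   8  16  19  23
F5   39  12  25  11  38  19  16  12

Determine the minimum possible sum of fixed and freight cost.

Open {F2, F5}: assign each demand point to its cheapest open site.
  Z1→F5 39, Z2→F2 11, Z3→F5 25, Z4→F5 11, Z5→F2 12, Z6→F2 10, Z7→F5 16, Z8→F5 12
  freight cost 136, fixed 60 → total 196.
Compare {F2}: freight cost 163 + fixed 34 = 197.
Compare {F5}: freight cost 172 + fixed 26 = 198.
Compare {F4, F5}: freight cost 130 + fixed 73 = 203.
All other subsets cost ≥ 197. Minimum total cost: 196.

196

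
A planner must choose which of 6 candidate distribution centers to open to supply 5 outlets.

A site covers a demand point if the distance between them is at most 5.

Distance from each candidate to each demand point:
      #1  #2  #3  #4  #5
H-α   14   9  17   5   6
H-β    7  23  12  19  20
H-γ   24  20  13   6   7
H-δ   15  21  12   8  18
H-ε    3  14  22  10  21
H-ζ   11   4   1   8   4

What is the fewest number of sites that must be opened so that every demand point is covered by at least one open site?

Coverage sets (demand points within 5 of each site):
  H-α: {#4}
  H-β: {}
  H-γ: {}
  H-δ: {}
  H-ε: {#1}
  H-ζ: {#2, #3, #5}
No 2 sites suffice: every size-2 union leaves at least one demand point uncovered.
But {H-α, H-ε, H-ζ} covers everything, so the minimum is 3.

3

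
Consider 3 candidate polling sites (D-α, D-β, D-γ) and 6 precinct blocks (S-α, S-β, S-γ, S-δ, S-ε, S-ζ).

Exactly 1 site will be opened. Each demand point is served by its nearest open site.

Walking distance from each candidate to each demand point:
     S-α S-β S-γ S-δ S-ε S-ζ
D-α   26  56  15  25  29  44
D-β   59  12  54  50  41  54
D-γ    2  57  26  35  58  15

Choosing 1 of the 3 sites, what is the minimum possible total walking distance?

193

Open {D-γ}.
  S-α→D-γ 2, S-β→D-γ 57, S-γ→D-γ 26, S-δ→D-γ 35, S-ε→D-γ 58, S-ζ→D-γ 15  ⇒ total 193.
Compare {D-α}: total 195.
Compare {D-β}: total 270.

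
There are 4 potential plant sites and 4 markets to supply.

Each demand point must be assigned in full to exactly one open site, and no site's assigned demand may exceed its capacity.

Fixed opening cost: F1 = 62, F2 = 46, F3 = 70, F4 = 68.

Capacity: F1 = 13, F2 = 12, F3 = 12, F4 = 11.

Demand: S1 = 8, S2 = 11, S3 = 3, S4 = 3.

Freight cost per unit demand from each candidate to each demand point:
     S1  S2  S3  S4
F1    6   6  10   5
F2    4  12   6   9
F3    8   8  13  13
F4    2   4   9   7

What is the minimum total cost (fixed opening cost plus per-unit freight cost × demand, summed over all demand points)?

Open {F1, F2, F4}; cheapest assignment that respects the capacities:
  F1 (cap 13, load 3): S4 — cost 3×5 = 15
  F2 (cap 12, load 11): S1, S3 — cost 8×4 + 3×6 = 50
  F4 (cap 11, load 11): S2 — cost 11×4 = 44
  Shipping 109, fixed 176 → total 285.
  Any other capacity-feasible assignment to {F1, F2, F4} ships for at least 109.
Compare {F2, F3, F4}: its best feasible assignment gives total 317.
Compare {F1, F2, F3}: its best feasible assignment gives total 331.
Every other set of open sites that can feasibly serve all demand totals ≥ 317 even under its best assignment. Minimum: 285.

285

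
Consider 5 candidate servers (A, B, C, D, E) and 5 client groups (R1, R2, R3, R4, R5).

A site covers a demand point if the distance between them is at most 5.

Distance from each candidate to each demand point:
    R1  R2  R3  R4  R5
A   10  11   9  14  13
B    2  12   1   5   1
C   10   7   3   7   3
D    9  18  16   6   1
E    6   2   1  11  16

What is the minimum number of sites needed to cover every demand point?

Coverage sets (demand points within 5 of each site):
  A: {}
  B: {R1, R3, R4, R5}
  C: {R3, R5}
  D: {R5}
  E: {R2, R3}
No single site covers all 5 demand points.
But {B, E} covers everything, so the minimum is 2.

2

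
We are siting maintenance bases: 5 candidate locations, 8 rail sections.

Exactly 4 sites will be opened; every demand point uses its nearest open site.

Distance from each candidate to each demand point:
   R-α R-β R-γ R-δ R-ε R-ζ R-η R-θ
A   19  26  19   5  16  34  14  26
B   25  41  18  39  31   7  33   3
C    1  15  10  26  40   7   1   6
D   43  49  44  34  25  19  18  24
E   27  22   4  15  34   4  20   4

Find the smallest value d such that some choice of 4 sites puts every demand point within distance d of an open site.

Open {A, B, C, D}.
  Farthest demand point is R-ε at distance 16 (to A); all others are ≤ 16.
With {A, B, C, E} the worst case is 16.
With {A, C, D, E} the worst case is 16.
No size-4 selection achieves below 16.

16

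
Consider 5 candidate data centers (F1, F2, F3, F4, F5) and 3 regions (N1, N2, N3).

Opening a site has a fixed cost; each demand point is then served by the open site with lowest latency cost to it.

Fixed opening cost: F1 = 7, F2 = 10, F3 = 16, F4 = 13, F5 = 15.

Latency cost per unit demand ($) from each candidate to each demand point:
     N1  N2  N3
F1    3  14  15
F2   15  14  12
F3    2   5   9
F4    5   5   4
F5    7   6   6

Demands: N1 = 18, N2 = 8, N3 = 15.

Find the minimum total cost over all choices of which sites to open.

165

Open {F3, F4}: assign each demand point to its cheapest open site.
  N1→F3 18×2=36, N2→F3 8×5=40, N3→F4 15×4=60
  latency cost 136, fixed 29 → total 165.
Compare {F1, F3, F4}: latency cost 136 + fixed 36 = 172.
Compare {F1, F4}: latency cost 154 + fixed 20 = 174.
Compare {F2, F3, F4}: latency cost 136 + fixed 39 = 175.
All other subsets cost ≥ 172. Minimum total cost: 165.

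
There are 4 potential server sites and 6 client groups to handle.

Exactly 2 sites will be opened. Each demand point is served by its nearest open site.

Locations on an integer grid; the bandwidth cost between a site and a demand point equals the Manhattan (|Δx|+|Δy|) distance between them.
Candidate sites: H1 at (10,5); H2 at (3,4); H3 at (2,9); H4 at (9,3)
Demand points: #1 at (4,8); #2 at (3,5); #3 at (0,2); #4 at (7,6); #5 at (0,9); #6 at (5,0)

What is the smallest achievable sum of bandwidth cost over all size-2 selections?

Open {H2, H3}.
  #1→H3 3, #2→H2 1, #3→H2 5, #4→H2 6, #5→H3 2, #6→H2 6  ⇒ total 23.
Compare {H1, H2}: total 29.
Compare {H2, H4}: total 30.
No size-2 selection does better; minimum is 23.

23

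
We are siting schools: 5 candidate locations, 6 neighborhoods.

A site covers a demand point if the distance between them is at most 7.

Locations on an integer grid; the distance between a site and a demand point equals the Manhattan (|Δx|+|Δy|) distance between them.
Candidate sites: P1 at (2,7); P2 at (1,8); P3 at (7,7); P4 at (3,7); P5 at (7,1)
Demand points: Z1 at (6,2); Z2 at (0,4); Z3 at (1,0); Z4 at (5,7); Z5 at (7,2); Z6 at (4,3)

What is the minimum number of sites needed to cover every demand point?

Coverage sets (demand points within 7 of each site):
  P1: {Z2, Z4, Z6}
  P2: {Z2, Z4}
  P3: {Z1, Z4, Z5, Z6}
  P4: {Z2, Z4, Z6}
  P5: {Z1, Z3, Z5, Z6}
No single site covers all 6 demand points.
But {P1, P5} covers everything, so the minimum is 2.

2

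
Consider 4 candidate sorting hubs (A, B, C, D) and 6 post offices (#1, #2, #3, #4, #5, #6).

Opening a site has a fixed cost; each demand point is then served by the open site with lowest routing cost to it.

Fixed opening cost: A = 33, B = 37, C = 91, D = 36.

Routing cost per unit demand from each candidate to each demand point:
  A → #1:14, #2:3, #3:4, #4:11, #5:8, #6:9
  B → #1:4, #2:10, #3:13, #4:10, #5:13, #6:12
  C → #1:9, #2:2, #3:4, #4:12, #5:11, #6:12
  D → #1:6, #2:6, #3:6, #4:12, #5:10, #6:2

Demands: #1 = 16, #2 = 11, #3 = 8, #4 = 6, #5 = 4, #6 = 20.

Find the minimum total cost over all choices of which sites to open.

Open {A, B, D}: assign each demand point to its cheapest open site.
  #1→B 16×4=64, #2→A 11×3=33, #3→A 8×4=32, #4→B 6×10=60, #5→A 4×8=32, #6→D 20×2=40
  routing cost 261, fixed 106 → total 367.
Compare {A, D}: routing cost 299 + fixed 69 = 368.
Compare {B, D}: routing cost 318 + fixed 73 = 391.
Compare {D}: routing cost 362 + fixed 36 = 398.
All other subsets cost ≥ 368. Minimum total cost: 367.

367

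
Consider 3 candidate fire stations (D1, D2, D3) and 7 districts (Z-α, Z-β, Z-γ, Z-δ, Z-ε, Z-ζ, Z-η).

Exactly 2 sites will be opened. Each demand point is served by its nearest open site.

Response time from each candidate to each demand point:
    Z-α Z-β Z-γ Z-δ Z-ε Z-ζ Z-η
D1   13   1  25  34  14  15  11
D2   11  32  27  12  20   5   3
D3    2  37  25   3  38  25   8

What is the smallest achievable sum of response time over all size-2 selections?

68

Open {D1, D3}.
  Z-α→D3 2, Z-β→D1 1, Z-γ→D1 25, Z-δ→D3 3, Z-ε→D1 14, Z-ζ→D1 15, Z-η→D3 8  ⇒ total 68.
Compare {D1, D2}: total 71.
Compare {D2, D3}: total 90.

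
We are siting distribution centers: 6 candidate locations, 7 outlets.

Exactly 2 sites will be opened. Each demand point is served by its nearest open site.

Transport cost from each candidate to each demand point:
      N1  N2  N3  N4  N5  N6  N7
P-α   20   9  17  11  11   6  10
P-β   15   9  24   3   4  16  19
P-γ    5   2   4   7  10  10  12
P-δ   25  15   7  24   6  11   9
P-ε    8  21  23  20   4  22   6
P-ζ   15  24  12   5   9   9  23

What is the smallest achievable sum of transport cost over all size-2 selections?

38

Open {P-γ, P-ε}.
  N1→P-γ 5, N2→P-γ 2, N3→P-γ 4, N4→P-γ 7, N5→P-ε 4, N6→P-γ 10, N7→P-ε 6  ⇒ total 38.
Compare {P-β, P-γ}: total 40.
Compare {P-γ, P-δ}: total 43.
No size-2 selection does better; minimum is 38.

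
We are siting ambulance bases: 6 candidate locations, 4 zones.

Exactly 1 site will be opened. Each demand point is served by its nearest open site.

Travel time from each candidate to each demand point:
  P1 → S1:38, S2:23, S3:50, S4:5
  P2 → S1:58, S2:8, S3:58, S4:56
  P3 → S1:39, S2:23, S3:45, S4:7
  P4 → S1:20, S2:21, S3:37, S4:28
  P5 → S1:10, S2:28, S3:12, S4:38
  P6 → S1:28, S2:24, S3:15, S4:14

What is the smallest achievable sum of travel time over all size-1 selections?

81

Open {P6}.
  S1→P6 28, S2→P6 24, S3→P6 15, S4→P6 14  ⇒ total 81.
Compare {P5}: total 88.
Compare {P4}: total 106.
No size-1 selection does better; minimum is 81.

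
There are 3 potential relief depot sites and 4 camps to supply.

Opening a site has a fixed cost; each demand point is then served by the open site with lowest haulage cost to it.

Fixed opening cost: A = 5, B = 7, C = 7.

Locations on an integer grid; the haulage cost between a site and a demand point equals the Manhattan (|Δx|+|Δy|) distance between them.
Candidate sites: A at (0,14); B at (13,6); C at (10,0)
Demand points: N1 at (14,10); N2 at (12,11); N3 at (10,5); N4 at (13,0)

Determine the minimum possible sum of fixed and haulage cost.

Open {B}: assign each demand point to its cheapest open site.
  N1→B 5, N2→B 6, N3→B 4, N4→B 6
  haulage cost 21, fixed 7 → total 28.
Compare {B, C}: haulage cost 18 + fixed 14 = 32.
Compare {A, B}: haulage cost 21 + fixed 12 = 33.
Compare {A, B, C}: haulage cost 18 + fixed 19 = 37.
All other subsets cost ≥ 32. Minimum total cost: 28.

28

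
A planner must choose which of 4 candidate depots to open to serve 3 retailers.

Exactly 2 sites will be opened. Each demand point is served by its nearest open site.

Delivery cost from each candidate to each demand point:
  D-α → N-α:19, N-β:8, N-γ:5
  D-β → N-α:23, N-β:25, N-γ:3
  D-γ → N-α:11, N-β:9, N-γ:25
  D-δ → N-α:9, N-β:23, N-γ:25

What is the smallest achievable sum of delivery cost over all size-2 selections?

Open {D-α, D-δ}.
  N-α→D-δ 9, N-β→D-α 8, N-γ→D-α 5  ⇒ total 22.
Compare {D-β, D-γ}: total 23.
Compare {D-α, D-γ}: total 24.
No size-2 selection does better; minimum is 22.

22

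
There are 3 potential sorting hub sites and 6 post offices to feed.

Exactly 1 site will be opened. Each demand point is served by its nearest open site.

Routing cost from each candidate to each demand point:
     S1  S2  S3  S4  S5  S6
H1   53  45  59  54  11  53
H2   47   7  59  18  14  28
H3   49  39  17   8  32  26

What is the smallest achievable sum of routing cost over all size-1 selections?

Open {H3}.
  S1→H3 49, S2→H3 39, S3→H3 17, S4→H3 8, S5→H3 32, S6→H3 26  ⇒ total 171.
Compare {H2}: total 173.
Compare {H1}: total 275.

171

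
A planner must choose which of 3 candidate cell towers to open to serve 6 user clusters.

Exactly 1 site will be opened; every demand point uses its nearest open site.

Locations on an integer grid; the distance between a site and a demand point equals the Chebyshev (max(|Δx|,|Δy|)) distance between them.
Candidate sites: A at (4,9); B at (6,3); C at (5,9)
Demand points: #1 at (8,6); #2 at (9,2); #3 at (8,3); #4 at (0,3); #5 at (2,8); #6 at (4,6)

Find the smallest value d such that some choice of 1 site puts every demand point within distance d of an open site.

6

Open {B}.
  Farthest demand point is #4 at distance 6 (to B); all others are ≤ 6.
With {A} the worst case is 7.
With {C} the worst case is 7.
No size-1 selection achieves below 6.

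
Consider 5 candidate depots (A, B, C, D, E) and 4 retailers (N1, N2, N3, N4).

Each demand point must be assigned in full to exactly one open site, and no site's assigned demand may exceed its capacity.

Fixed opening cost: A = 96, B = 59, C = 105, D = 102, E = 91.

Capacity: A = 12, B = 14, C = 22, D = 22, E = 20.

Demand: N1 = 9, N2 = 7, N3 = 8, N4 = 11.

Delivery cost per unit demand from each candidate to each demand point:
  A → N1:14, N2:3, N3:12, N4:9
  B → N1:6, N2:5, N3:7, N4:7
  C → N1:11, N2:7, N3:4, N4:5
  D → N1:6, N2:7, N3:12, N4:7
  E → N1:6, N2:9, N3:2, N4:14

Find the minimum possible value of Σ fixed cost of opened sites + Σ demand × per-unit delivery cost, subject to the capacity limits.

370

Open {C, E}; cheapest assignment that respects the capacities:
  C (cap 22, load 18): N2, N4 — cost 7×7 + 11×5 = 104
  E (cap 20, load 17): N1, N3 — cost 9×6 + 8×2 = 70
  Shipping 174, fixed 196 → total 370.
  Any other capacity-feasible assignment to {C, E} ships for at least 174.
Compare {D, E}: its best feasible assignment gives total 389.
Compare {C, D}: its best feasible assignment gives total 397.
Every other set of open sites that can feasibly serve all demand totals ≥ 389 even under its best assignment. Minimum: 370.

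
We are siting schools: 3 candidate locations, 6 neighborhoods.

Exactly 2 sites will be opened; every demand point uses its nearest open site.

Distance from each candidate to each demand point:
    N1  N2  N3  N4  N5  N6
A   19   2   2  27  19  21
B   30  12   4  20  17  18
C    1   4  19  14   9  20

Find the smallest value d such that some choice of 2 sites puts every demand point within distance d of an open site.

18

Open {B, C}.
  Farthest demand point is N6 at distance 18 (to B); all others are ≤ 18.
With {A, B} the worst case is 20.
With {A, C} the worst case is 20.
No size-2 selection achieves below 18.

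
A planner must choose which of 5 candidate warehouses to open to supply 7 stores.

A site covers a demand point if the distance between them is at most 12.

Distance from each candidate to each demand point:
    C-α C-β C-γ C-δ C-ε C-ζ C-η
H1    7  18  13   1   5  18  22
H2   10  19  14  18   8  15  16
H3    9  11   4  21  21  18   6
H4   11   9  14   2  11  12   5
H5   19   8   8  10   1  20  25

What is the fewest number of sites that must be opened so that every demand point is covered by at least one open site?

2

Coverage sets (demand points within 12 of each site):
  H1: {C-α, C-δ, C-ε}
  H2: {C-α, C-ε}
  H3: {C-α, C-β, C-γ, C-η}
  H4: {C-α, C-β, C-δ, C-ε, C-ζ, C-η}
  H5: {C-β, C-γ, C-δ, C-ε}
No single site covers all 7 demand points.
But {H3, H4} covers everything, so the minimum is 2.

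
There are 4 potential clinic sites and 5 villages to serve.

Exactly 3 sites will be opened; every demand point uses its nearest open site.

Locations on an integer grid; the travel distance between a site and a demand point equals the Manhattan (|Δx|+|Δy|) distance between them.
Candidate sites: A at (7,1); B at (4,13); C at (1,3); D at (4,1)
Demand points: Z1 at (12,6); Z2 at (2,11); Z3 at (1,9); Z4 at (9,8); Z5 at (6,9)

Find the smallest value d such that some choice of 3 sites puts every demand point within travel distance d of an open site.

10

Open {A, B, C}.
  Farthest demand point is Z1 at travel distance 10 (to A); all others are ≤ 10.
With {A, B, D} the worst case is 10.
With {A, C, D} the worst case is 10.
No size-3 selection achieves below 10.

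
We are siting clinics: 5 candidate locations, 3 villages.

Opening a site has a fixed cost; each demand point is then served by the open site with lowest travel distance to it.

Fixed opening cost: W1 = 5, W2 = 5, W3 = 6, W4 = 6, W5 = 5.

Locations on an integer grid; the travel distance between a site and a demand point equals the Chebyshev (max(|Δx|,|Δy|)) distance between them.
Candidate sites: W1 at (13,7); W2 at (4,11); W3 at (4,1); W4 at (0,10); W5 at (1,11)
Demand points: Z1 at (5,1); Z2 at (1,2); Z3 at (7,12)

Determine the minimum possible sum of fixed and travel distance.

18

Open {W2, W3}: assign each demand point to its cheapest open site.
  Z1→W3 1, Z2→W3 3, Z3→W2 3
  travel distance 7, fixed 11 → total 18.
Compare {W3}: travel distance 15 + fixed 6 = 21.
Compare {W1, W3}: travel distance 10 + fixed 11 = 21.
Compare {W3, W5}: travel distance 10 + fixed 11 = 21.
All other subsets cost ≥ 21. Minimum total cost: 18.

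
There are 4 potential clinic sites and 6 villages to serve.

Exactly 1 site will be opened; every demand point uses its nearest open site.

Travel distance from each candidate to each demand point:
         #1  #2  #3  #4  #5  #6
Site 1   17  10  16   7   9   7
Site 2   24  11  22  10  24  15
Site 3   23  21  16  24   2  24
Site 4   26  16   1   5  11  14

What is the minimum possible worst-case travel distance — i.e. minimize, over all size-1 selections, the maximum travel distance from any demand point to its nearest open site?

Open {Site 1}.
  Farthest demand point is #1 at travel distance 17 (to Site 1); all others are ≤ 17.
With {Site 2} the worst case is 24.
With {Site 3} the worst case is 24.
No size-1 selection achieves below 17.

17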